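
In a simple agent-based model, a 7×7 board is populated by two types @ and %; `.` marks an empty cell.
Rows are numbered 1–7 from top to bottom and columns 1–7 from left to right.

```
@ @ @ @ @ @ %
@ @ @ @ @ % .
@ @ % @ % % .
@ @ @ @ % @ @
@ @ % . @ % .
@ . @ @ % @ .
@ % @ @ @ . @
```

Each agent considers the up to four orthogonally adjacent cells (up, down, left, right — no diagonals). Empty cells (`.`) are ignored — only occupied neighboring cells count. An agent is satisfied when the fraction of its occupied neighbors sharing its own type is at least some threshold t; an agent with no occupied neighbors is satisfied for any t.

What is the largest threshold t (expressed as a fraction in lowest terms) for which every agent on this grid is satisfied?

0/1

Row 1: (1,1)@ 2/2 · (1,2)@ 3/3 · (1,3)@ 3/3 · (1,4)@ 3/3 · (1,5)@ 3/3 · (1,6)@ 1/3 · (1,7)% 0/1
Row 2: (2,1)@ 3/3 · (2,2)@ 4/4 · (2,3)@ 3/4 · (2,4)@ 4/4 · (2,5)@ 2/4 · (2,6)% 1/3
Row 3: (3,1)@ 3/3 · (3,2)@ 3/4 · (3,3)% 0/4 · (3,4)@ 2/4 · (3,5)% 2/4 · (3,6)% 2/3
Row 4: (4,1)@ 3/3 · (4,2)@ 4/4 · (4,3)@ 2/4 · (4,4)@ 2/3 · (4,5)% 1/4 · (4,6)@ 1/4 · (4,7)@ 1/1
Row 5: (5,1)@ 3/3 · (5,2)@ 2/3 · (5,3)% 0/3 · (5,5)@ 0/3 · (5,6)% 0/3
Row 6: (6,1)@ 2/2 · (6,3)@ 2/3 · (6,4)@ 2/3 · (6,5)% 0/4 · (6,6)@ 0/2
Row 7: (7,1)@ 1/2 · (7,2)% 0/2 · (7,3)@ 2/3 · (7,4)@ 3/3 · (7,5)@ 1/2 · (7,7)@ — no occupied neighbors
The smallest same-type fraction is 0/1 at (1,7), which reduces to 0/1. Any threshold above that leaves this agent unsatisfied.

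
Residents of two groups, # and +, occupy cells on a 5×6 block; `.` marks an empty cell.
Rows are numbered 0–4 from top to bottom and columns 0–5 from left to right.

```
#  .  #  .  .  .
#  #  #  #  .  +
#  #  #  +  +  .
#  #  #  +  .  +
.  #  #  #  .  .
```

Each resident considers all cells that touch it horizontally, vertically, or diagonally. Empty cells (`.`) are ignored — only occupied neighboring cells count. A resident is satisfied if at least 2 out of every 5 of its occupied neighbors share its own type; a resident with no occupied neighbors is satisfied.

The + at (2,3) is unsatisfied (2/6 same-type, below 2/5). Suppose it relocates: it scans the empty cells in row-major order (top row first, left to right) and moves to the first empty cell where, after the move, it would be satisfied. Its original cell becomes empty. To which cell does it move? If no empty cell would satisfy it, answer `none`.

(0,4)

Vacating (2,3). Empty cells in order:
  (0,1): 0/5 same-type → still unsatisfied.
  (0,3): 0/3 same-type → still unsatisfied.
  (0,4): 1/2 same-type → satisfied — stop here.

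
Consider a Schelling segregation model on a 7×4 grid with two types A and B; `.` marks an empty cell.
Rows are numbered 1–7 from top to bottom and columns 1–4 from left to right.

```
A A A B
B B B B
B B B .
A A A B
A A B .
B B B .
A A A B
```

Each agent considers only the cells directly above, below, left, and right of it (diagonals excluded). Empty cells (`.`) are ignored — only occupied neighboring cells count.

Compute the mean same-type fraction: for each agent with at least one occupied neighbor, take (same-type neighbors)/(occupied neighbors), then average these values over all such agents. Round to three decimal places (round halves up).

0.537

Row 1: (1,1)A 1/2 · (1,2)A 2/3 · (1,3)A 1/3 · (1,4)B 1/2
Row 2: (2,1)B 2/3 · (2,2)B 3/4 · (2,3)B 3/4 · (2,4)B 2/2
Row 3: (3,1)B 2/3 · (3,2)B 3/4 · (3,3)B 2/3
Row 4: (4,1)A 2/3 · (4,2)A 3/4 · (4,3)A 1/4 · (4,4)B 0/1
Row 5: (5,1)A 2/3 · (5,2)A 2/4 · (5,3)B 1/3
Row 6: (6,1)B 1/3 · (6,2)B 2/4 · (6,3)B 2/3
Row 7: (7,1)A 1/2 · (7,2)A 2/3 · (7,3)A 1/3 · (7,4)B 0/1
Sum over 25 agents: 1/2 + 2/3 + 1/3 + 1/2 + 2/3 + 3/4 + 3/4 + 2/2 + 2/3 + 3/4 + 2/3 + 2/3 + 3/4 + 1/4 + 0/1 + 2/3 + 2/4 + 1/3 + 1/3 + 2/4 + 2/3 + 1/2 + 2/3 + 1/3 + 0/1 = 161/12; mean = 161/12 ÷ 25 = 161/300 = 0.536666… → 0.537.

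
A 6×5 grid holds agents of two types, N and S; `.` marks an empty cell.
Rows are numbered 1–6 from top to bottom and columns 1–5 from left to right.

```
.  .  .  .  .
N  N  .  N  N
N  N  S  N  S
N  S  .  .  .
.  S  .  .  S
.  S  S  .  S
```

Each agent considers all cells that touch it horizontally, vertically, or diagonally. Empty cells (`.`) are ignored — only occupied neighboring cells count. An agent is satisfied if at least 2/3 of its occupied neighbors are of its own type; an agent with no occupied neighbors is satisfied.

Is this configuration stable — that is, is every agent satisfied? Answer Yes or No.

No

(2,1)N 3/3 ✓
(2,2)N 3/4 ✓
(2,4)N 2/4 ✗
(2,5)N 2/3 ✓
(3,1)N 4/5 ✓
(3,2)N 4/6 ✓
(3,3)S 1/5 ✗
(3,4)N 2/4 ✗
(3,5)S 0/3 ✗
(4,1)N 2/4 ✗
(4,2)S 2/5 ✗
(5,2)S 3/4 ✓
(5,5)S 1/1 ✓
(6,2)S 2/2 ✓
(6,3)S 2/2 ✓
(6,5)S 1/1 ✓
For instance (2,4) has only 2/4 same-type neighbors, below 2/3.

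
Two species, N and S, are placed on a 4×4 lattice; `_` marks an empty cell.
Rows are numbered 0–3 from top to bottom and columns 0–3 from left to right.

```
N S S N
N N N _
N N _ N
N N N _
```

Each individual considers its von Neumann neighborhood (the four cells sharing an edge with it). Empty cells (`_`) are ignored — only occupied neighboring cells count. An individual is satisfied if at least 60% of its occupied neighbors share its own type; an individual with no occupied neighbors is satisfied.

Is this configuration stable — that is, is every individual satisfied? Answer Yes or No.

Row 0: (0,0)N 1/2 not · (0,1)S 1/3 not · (0,2)S 1/3 not · (0,3)N 0/1 not
Row 1: (1,0)N 3/3 satisfied · (1,1)N 3/4 satisfied · (1,2)N 1/2 not
Row 2: (2,0)N 3/3 satisfied · (2,1)N 3/3 satisfied · (2,3)N 0/0 satisfied
Row 3: (3,0)N 2/2 satisfied · (3,1)N 3/3 satisfied · (3,2)N 1/1 satisfied
For instance (0,0) has only 1/2 same-type neighbors, below 3/5.

No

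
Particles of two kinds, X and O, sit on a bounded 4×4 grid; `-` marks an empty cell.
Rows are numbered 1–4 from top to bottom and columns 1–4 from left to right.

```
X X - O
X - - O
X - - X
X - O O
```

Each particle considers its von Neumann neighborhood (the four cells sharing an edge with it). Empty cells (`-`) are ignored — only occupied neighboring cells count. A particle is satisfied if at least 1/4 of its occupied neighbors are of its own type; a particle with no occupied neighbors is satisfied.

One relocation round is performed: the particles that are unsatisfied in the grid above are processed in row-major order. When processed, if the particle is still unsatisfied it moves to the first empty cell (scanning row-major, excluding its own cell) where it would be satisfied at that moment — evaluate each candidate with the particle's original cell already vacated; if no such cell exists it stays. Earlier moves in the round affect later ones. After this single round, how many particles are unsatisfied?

0

Initially unsatisfied (in order): (3,4).
  (3,4) → (1,3).
Resulting grid:
X X X O
X - - O
X - - -
X - O O
All satisfied now.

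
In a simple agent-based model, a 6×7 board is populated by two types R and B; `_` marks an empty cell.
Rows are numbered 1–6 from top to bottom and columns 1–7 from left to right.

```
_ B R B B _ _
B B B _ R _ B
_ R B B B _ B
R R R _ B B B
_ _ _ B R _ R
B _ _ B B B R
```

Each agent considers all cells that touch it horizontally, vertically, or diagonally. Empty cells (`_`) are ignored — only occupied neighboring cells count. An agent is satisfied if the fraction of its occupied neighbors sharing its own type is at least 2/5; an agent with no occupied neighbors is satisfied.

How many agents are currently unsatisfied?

(1,2)B 3/4 satisfied
(1,3)R 0/4 not
(1,4)B 2/4 satisfied
(1,5)B 1/2 satisfied
(2,1)B 2/3 satisfied
(2,2)B 4/6 satisfied
(2,3)B 5/7 satisfied
(2,5)R 0/4 not
(2,7)B 1/1 satisfied
(3,2)R 3/7 satisfied
(3,3)B 3/6 satisfied
(3,4)B 4/6 satisfied
(3,5)B 3/4 satisfied
(3,7)B 3/3 satisfied
(4,1)R 2/2 satisfied
(4,2)R 3/4 satisfied
(4,3)R 2/5 satisfied
(4,5)B 4/5 satisfied
(4,6)B 4/6 satisfied
(4,7)B 2/3 satisfied
(5,4)B 3/5 satisfied
(5,5)R 0/6 not
(5,7)R 1/4 not
(6,1)B 0/0 satisfied
(6,4)B 2/3 satisfied
(6,5)B 3/4 satisfied
(6,6)B 1/4 not
(6,7)R 1/2 satisfied
Unsatisfied: (1,3), (2,5), (5,5), (5,7), (6,6) — 5 in total.

5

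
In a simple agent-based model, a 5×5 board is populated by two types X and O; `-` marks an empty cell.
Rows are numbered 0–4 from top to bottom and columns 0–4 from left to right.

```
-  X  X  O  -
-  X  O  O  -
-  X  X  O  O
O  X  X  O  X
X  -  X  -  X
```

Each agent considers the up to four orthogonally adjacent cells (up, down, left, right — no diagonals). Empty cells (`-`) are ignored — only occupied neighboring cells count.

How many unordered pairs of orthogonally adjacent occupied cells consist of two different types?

Scan each occupied cell's neighbors to the right and below so each pair is counted once.
Row 0: X(0,1)–X(0,2)= X(0,1)–X(1,1)= X(0,2)–O(0,3)≠ X(0,2)–O(1,2)≠ O(0,3)–O(1,3)=  → 2/5 unlike.
Row 1: X(1,1)–O(1,2)≠ X(1,1)–X(2,1)= O(1,2)–O(1,3)= O(1,2)–X(2,2)≠ O(1,3)–O(2,3)=  → 2/5 unlike.
Row 2: X(2,1)–X(2,2)= X(2,1)–X(3,1)= X(2,2)–O(2,3)≠ X(2,2)–X(3,2)= O(2,3)–O(2,4)= O(2,3)–O(3,3)= O(2,4)–X(3,4)≠  → 2/7 unlike.
Row 3: O(3,0)–X(3,1)≠ O(3,0)–X(4,0)≠ X(3,1)–X(3,2)= X(3,2)–O(3,3)≠ X(3,2)–X(4,2)= O(3,3)–X(3,4)≠ X(3,4)–X(4,4)=  → 4/7 unlike.
Total adjacent occupied pairs: 24; unlike-type pairs: 10.

10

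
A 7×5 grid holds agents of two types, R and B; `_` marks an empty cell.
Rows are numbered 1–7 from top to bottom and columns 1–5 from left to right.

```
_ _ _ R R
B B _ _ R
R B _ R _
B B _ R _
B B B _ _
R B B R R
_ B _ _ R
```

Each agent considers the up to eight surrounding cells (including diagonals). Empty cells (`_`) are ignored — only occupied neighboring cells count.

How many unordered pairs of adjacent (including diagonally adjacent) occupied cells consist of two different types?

12

Scan each occupied cell's neighbors to the right and below (and the two forward diagonals) so each pair is counted once.
From row 1: 0 unlike of 3 pairs (running 0/3).
From row 2: 2 unlike of 6 pairs (running 2/9).
From row 3: 3 unlike of 6 pairs (running 5/15).
From row 4: 1 unlike of 7 pairs (running 6/22).
From row 5: 3 unlike of 10 pairs (running 9/32).
From row 6: 3 unlike of 9 pairs (running 12/41).
Total adjacent occupied pairs: 41; unlike-type pairs: 12.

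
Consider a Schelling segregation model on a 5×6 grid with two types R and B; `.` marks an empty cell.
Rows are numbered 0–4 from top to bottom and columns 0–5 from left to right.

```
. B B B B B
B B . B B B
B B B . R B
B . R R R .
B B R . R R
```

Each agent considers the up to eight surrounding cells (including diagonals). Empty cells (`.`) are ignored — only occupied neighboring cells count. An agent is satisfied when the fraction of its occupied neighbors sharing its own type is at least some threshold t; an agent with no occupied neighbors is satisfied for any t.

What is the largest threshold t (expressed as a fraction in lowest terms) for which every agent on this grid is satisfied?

1/3

(0,1)B 3/3
(0,2)B 4/4
(0,3)B 4/4
(0,4)B 5/5
(0,5)B 3/3
(1,0)B 4/4
(1,1)B 6/6
(1,3)B 5/6
(1,4)B 6/7
(1,5)B 4/5
(2,0)B 4/4
(2,1)B 5/6
(2,2)B 3/5
(2,4)R 2/6
(2,5)B 2/4
(3,0)B 4/4
(3,2)R 2/5
(3,3)R 5/6
(3,4)R 4/5
(4,0)B 2/2
(4,1)B 2/4
(4,2)R 2/3
(4,4)R 3/3
(4,5)R 2/2
The smallest same-type fraction is 2/6 at (2,4), which reduces to 1/3. Any threshold above that leaves this agent unsatisfied.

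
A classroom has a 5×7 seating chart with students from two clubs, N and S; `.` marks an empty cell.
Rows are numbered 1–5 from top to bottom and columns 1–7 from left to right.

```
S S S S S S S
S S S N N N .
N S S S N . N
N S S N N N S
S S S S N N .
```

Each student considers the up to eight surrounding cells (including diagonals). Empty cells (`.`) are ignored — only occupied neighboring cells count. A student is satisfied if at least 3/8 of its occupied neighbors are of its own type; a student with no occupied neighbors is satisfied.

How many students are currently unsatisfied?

4

(1,1)S 3/3 satisfied
(1,2)S 5/5 satisfied
(1,3)S 4/5 satisfied
(1,4)S 3/5 satisfied
(1,5)S 2/5 satisfied
(1,6)S 2/4 satisfied
(1,7)S 1/2 satisfied
(2,1)S 4/5 satisfied
(2,2)S 7/8 satisfied
(2,3)S 7/8 satisfied
(2,4)N 2/8 not
(2,5)N 3/7 satisfied
(2,6)N 3/6 satisfied
(3,1)N 1/5 not
(3,2)S 6/8 satisfied
(3,3)S 6/8 satisfied
(3,4)S 3/8 satisfied
(3,5)N 6/7 satisfied
(3,7)N 2/3 satisfied
(4,1)N 1/5 not
(4,2)S 6/8 satisfied
(4,3)S 7/8 satisfied
(4,4)N 3/8 satisfied
(4,5)N 5/7 satisfied
(4,6)N 5/6 satisfied
(4,7)S 0/3 not
(5,1)S 2/3 satisfied
(5,2)S 4/5 satisfied
(5,3)S 4/5 satisfied
(5,4)S 2/5 satisfied
(5,5)N 4/5 satisfied
(5,6)N 3/4 satisfied
Unsatisfied: (2,4), (3,1), (4,1), (4,7) — 4 in total.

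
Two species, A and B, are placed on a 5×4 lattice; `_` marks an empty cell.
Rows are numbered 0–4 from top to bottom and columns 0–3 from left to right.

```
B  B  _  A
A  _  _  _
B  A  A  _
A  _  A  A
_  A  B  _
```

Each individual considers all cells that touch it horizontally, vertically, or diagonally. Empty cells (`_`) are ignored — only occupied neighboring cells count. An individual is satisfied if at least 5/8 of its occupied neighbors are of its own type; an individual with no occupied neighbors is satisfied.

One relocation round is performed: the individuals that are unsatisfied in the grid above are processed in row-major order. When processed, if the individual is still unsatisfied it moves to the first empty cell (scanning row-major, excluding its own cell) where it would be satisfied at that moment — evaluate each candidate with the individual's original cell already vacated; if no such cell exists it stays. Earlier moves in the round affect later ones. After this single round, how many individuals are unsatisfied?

Initially unsatisfied (in order): (0,0), (0,1), (1,0), (2,0), (4,2).
  (0,0): no empty cell satisfies it; stays.
  (0,1): no empty cell satisfies it; stays.
  (1,0) → (1,2).
  (2,0) → (1,0).
  (4,2): no empty cell satisfies it; stays.
Resulting grid:
B B _ A
B _ A _
_ A A _
A _ A A
_ A B _
Unsatisfied now: (4,2).

1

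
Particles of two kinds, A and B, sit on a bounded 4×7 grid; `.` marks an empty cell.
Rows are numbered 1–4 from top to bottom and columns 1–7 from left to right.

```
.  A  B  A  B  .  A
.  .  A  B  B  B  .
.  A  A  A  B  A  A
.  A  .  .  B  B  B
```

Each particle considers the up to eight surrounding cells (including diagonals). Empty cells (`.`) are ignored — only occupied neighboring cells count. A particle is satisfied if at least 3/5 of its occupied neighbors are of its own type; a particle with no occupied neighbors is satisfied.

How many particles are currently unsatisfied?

12

Row 1: (1,2)A 1/2 unhappy · (1,3)B 1/4 unhappy · (1,4)A 1/5 unhappy · (1,5)B 3/4 ok · (1,7)A 0/1 unhappy
Row 2: (2,3)A 5/7 ok · (2,4)B 4/8 unhappy · (2,5)B 4/7 unhappy · (2,6)B 3/6 unhappy
Row 3: (3,2)A 3/3 ok · (3,3)A 4/5 ok · (3,4)A 2/6 unhappy · (3,5)B 5/7 ok · (3,6)A 1/7 unhappy · (3,7)A 1/4 unhappy
Row 4: (4,2)A 2/2 ok · (4,5)B 2/4 unhappy · (4,6)B 3/5 ok · (4,7)B 1/3 unhappy
Unsatisfied: (1,2), (1,3), (1,4), (1,7), (2,4), (2,5), (2,6), (3,4), (3,6), (3,7), (4,5), (4,7) — 12 in total.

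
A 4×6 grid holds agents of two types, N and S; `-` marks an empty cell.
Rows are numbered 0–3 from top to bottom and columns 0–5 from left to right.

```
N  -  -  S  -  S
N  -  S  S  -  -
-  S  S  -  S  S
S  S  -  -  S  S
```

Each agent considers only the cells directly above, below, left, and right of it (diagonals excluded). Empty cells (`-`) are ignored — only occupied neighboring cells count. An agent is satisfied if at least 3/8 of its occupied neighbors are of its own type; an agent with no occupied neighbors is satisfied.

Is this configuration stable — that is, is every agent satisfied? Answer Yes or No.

(0,0)N 1/1 ok
(0,3)S 1/1 ok
(0,5)S 0/0 ok
(1,0)N 1/1 ok
(1,2)S 2/2 ok
(1,3)S 2/2 ok
(2,1)S 2/2 ok
(2,2)S 2/2 ok
(2,4)S 2/2 ok
(2,5)S 2/2 ok
(3,0)S 1/1 ok
(3,1)S 2/2 ok
(3,4)S 2/2 ok
(3,5)S 2/2 ok
All meet the threshold, so the configuration is stable.

Yes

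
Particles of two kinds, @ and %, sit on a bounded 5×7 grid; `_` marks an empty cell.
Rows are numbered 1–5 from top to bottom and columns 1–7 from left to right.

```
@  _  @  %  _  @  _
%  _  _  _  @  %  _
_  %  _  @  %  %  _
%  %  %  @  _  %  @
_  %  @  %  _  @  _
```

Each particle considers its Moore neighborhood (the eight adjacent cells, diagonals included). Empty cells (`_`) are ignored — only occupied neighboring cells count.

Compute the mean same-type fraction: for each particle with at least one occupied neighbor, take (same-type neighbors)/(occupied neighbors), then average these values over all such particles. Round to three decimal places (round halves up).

Row 1: (1,1)@ 0/1 · (1,3)@ 0/1 · (1,4)% 0/2 · (1,6)@ 1/2
Row 2: (2,1)% 1/2 · (2,5)@ 2/6 · (2,6)% 2/4
Row 3: (3,2)% 4/4 · (3,4)@ 2/4 · (3,5)% 3/6 · (3,6)% 3/5
Row 4: (4,1)% 3/3 · (4,2)% 4/5 · (4,3)% 4/7 · (4,4)@ 2/5 · (4,6)% 2/4 · (4,7)@ 1/3
Row 5: (5,2)% 3/4 · (5,3)@ 1/5 · (5,4)% 1/3 · (5,6)@ 1/2
Sum over 21 particles: 0/1 + 0/1 + 0/2 + 1/2 + 1/2 + 2/6 + 2/4 + 4/4 + 2/4 + 3/6 + 3/5 + 3/3 + 4/5 + 4/7 + 2/5 + 2/4 + 1/3 + 3/4 + 1/5 + 1/3 + 1/2 = 275/28; mean = 275/28 ÷ 21 = 275/588 = 0.467687… → 0.468.

0.468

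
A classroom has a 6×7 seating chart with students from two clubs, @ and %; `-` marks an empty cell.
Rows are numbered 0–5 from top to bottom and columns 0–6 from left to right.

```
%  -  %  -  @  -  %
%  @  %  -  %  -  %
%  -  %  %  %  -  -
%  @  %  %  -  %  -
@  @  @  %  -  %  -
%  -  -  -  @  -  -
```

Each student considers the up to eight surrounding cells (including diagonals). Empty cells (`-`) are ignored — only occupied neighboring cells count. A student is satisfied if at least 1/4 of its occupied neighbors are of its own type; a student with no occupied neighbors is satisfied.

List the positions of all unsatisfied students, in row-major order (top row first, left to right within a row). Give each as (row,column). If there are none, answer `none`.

(0,4), (1,1), (5,0), (5,4)

(0,0)% 1/2 satisfied
(0,2)% 1/2 satisfied
(0,4)@ 0/1 not
(0,6)% 1/1 satisfied
(1,0)% 2/3 satisfied
(1,1)@ 0/6 not
(1,2)% 3/4 satisfied
(1,4)% 2/3 satisfied
(1,6)% 1/1 satisfied
(2,0)% 2/4 satisfied
(2,2)% 4/6 satisfied
(2,3)% 6/6 satisfied
(2,4)% 4/4 satisfied
(3,0)% 1/4 satisfied
(3,1)@ 3/7 satisfied
(3,2)% 4/7 satisfied
(3,3)% 5/6 satisfied
(3,5)% 2/2 satisfied
(4,0)@ 2/4 satisfied
(4,1)@ 3/6 satisfied
(4,2)@ 2/5 satisfied
(4,3)% 2/4 satisfied
(4,5)% 1/2 satisfied
(5,0)% 0/2 not
(5,4)@ 0/2 not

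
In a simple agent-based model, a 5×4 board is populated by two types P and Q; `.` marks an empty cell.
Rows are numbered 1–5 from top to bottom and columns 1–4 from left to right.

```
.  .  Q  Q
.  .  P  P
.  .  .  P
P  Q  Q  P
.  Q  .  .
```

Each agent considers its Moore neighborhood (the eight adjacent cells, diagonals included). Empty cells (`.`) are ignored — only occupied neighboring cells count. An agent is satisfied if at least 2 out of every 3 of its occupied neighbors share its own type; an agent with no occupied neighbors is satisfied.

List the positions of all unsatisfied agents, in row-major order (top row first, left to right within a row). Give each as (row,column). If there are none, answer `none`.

(1,3), (1,4), (2,3), (2,4), (4,1), (4,3), (4,4)

(1,3)Q 1/3 not
(1,4)Q 1/3 not
(2,3)P 2/4 not
(2,4)P 2/4 not
(3,4)P 3/4 satisfied
(4,1)P 0/2 not
(4,2)Q 2/3 satisfied
(4,3)Q 2/4 not
(4,4)P 1/2 not
(5,2)Q 2/3 satisfied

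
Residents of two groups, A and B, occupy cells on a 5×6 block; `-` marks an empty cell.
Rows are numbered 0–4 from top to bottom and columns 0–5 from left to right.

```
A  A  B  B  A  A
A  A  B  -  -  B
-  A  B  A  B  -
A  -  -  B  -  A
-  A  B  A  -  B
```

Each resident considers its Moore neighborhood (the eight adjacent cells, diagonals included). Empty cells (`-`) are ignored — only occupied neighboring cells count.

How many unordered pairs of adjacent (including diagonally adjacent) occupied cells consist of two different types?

19

Scan each occupied cell's neighbors to the right and below (and the two forward diagonals) so each pair is counted once.
Row 0: A(0,0)–A(0,1)= A(0,0)–A(1,0)= A(0,0)–A(1,1)= A(0,1)–B(0,2)≠ A(0,1)–A(1,1)= A(0,1)–B(1,2)≠ A(0,1)–A(1,0)= B(0,2)–B(0,3)= B(0,2)–B(1,2)= B(0,2)–A(1,1)≠ B(0,3)–A(0,4)≠ B(0,3)–B(1,2)= A(0,4)–A(0,5)= A(0,4)–B(1,5)≠ A(0,5)–B(1,5)≠  → 6/15 unlike.
Row 1: A(1,0)–A(1,1)= A(1,0)–A(2,1)= A(1,1)–B(1,2)≠ A(1,1)–A(2,1)= A(1,1)–B(2,2)≠ B(1,2)–B(2,2)= B(1,2)–A(2,3)≠ B(1,2)–A(2,1)≠ B(1,5)–B(2,4)=  → 4/9 unlike.
Row 2: A(2,1)–B(2,2)≠ A(2,1)–A(3,0)= B(2,2)–A(2,3)≠ B(2,2)–B(3,3)= A(2,3)–B(2,4)≠ A(2,3)–B(3,3)≠ B(2,4)–A(3,5)≠ B(2,4)–B(3,3)=  → 5/8 unlike.
Row 3: A(3,0)–A(4,1)= B(3,3)–A(4,3)≠ B(3,3)–B(4,2)= A(3,5)–B(4,5)≠  → 2/4 unlike.
Row 4: A(4,1)–B(4,2)≠ B(4,2)–A(4,3)≠  → 2/2 unlike.
Total adjacent occupied pairs: 38; unlike-type pairs: 19.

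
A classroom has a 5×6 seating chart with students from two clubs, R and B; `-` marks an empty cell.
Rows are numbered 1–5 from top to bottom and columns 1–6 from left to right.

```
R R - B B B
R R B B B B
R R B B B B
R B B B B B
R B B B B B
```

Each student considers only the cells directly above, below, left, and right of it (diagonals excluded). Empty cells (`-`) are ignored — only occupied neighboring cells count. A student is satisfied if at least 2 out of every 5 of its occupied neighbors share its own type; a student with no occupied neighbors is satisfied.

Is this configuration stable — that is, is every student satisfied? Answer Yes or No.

Yes

Row 1: (1,1)R 2/2 satisfied · (1,2)R 2/2 satisfied · (1,4)B 2/2 satisfied · (1,5)B 3/3 satisfied · (1,6)B 2/2 satisfied
Row 2: (2,1)R 3/3 satisfied · (2,2)R 3/4 satisfied · (2,3)B 2/3 satisfied · (2,4)B 4/4 satisfied · (2,5)B 4/4 satisfied · (2,6)B 3/3 satisfied
Row 3: (3,1)R 3/3 satisfied · (3,2)R 2/4 satisfied · (3,3)B 3/4 satisfied · (3,4)B 4/4 satisfied · (3,5)B 4/4 satisfied · (3,6)B 3/3 satisfied
Row 4: (4,1)R 2/3 satisfied · (4,2)B 2/4 satisfied · (4,3)B 4/4 satisfied · (4,4)B 4/4 satisfied · (4,5)B 4/4 satisfied · (4,6)B 3/3 satisfied
Row 5: (5,1)R 1/2 satisfied · (5,2)B 2/3 satisfied · (5,3)B 3/3 satisfied · (5,4)B 3/3 satisfied · (5,5)B 3/3 satisfied · (5,6)B 2/2 satisfied
All meet the threshold, so the configuration is stable.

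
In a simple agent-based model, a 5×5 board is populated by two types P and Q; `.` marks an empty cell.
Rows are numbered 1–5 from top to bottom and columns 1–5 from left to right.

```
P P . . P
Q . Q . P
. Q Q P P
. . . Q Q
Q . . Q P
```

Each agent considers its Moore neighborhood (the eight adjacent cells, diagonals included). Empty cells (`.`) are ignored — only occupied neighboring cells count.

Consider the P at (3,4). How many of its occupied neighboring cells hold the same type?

Occupied neighbors of (3,4): (2,3)=Q, (2,5)=P, (3,3)=Q, (3,5)=P, (4,4)=Q, (4,5)=Q.
Same type (P): 2 of 6.

2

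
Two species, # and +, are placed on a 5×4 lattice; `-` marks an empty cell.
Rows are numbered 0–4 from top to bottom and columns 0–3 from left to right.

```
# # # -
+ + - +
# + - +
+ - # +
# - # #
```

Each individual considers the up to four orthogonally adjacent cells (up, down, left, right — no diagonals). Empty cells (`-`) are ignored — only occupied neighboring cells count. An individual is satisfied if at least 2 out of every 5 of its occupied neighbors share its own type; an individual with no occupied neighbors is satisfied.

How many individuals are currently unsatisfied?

5

Row 0: (0,0)# 1/2 satisfied · (0,1)# 2/3 satisfied · (0,2)# 1/1 satisfied
Row 1: (1,0)+ 1/3 not · (1,1)+ 2/3 satisfied · (1,3)+ 1/1 satisfied
Row 2: (2,0)# 0/3 not · (2,1)+ 1/2 satisfied · (2,3)+ 2/2 satisfied
Row 3: (3,0)+ 0/2 not · (3,2)# 1/2 satisfied · (3,3)+ 1/3 not
Row 4: (4,0)# 0/1 not · (4,2)# 2/2 satisfied · (4,3)# 1/2 satisfied
Unsatisfied: (1,0), (2,0), (3,0), (3,3), (4,0) — 5 in total.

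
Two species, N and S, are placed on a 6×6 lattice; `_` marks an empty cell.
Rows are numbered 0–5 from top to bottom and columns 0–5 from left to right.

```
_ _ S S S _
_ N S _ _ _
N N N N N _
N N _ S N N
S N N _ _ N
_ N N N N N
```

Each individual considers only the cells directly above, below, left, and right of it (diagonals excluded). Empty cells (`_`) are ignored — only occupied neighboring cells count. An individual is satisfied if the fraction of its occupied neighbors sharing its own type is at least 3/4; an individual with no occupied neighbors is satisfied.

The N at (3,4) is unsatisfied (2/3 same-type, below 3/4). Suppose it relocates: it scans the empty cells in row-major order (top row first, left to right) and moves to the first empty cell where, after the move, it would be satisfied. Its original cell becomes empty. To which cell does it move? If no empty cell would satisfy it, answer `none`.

(0,0)

Vacating (3,4). Empty cells in order:
  (0,0): 0/0 same-type → satisfied — stop here.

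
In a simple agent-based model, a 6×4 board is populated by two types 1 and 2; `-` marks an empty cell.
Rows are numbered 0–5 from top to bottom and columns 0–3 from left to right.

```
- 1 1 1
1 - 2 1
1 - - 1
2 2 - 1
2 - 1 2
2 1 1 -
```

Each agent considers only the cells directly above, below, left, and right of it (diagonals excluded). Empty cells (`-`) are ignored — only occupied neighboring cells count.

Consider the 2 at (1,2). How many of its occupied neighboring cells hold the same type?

Occupied neighbors of (1,2): (0,2)=1, (1,3)=1.
Same type (2): 0 of 2.

0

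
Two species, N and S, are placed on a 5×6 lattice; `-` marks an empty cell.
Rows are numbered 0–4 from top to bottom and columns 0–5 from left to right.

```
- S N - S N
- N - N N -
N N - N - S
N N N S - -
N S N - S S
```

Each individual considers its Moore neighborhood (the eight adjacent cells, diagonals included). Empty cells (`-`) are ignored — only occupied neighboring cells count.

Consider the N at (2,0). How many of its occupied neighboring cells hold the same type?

4

Occupied neighbors of (2,0): (1,1)=N, (2,1)=N, (3,0)=N, (3,1)=N.
Same type (N): 4 of 4.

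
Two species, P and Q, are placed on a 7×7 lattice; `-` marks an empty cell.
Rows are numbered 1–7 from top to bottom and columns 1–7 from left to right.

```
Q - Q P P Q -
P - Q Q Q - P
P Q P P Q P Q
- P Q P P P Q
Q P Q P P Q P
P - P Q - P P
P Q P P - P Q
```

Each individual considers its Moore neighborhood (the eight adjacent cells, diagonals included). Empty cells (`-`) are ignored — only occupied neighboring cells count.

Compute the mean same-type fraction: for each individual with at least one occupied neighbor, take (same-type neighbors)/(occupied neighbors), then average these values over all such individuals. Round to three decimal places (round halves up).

0.413

Row 1: (1,1)Q 0/1 · (1,3)Q 2/3 · (1,4)P 1/5 · (1,5)P 1/4 · (1,6)Q 1/3
Row 2: (2,1)P 1/3 · (2,3)Q 3/6 · (2,4)Q 4/8 · (2,5)Q 3/7 · (2,7)P 1/3
Row 3: (3,1)P 2/3 · (3,2)Q 2/6 · (3,3)P 3/7 · (3,4)P 3/8 · (3,5)Q 2/7 · (3,6)P 3/7 · (3,7)Q 1/4
Row 4: (4,2)P 3/7 · (4,3)Q 2/8 · (4,4)P 5/8 · (4,5)P 6/8 · (4,6)P 4/8 · (4,7)Q 2/5
Row 5: (5,1)Q 0/3 · (5,2)P 3/6 · (5,3)Q 2/7 · (5,4)P 4/7 · (5,5)P 5/7 · (5,6)Q 1/7 · (5,7)P 3/5
Row 6: (6,1)P 2/4 · (6,3)P 4/7 · (6,4)Q 1/6 · (6,6)P 4/6 · (6,7)P 3/5
Row 7: (7,1)P 1/2 · (7,2)Q 0/4 · (7,3)P 2/4 · (7,4)P 2/3 · (7,6)P 2/3 · (7,7)Q 0/3
Sum over 41 individuals: 0/1 + 2/3 + 1/5 + 1/4 + 1/3 + 1/3 + 3/6 + 4/8 + 3/7 + 1/3 + 2/3 + 2/6 + 3/7 + 3/8 + 2/7 + 3/7 + 1/4 + 3/7 + 2/8 + 5/8 + 6/8 + 4/8 + 2/5 + 0/3 + 3/6 + 2/7 + 4/7 + 5/7 + 1/7 + 3/5 + 2/4 + 4/7 + 1/6 + 4/6 + 3/5 + 1/2 + 0/4 + 2/4 + 2/3 + 2/3 + 0/3 = 3553/210; mean = 3553/210 ÷ 41 = 3553/8610 = 0.412659… → 0.413.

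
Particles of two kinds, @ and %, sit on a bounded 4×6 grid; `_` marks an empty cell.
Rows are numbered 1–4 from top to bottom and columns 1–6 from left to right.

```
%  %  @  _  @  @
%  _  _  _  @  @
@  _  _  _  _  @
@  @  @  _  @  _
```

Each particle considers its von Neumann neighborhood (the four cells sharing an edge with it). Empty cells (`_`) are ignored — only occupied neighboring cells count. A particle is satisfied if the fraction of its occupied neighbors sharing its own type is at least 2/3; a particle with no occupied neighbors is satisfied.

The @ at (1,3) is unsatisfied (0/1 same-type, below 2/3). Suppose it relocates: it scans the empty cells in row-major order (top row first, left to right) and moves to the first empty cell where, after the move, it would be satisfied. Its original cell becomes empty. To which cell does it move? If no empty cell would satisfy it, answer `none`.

(1,4)

Vacating (1,3). Empty cells in order:
  (1,4): 1/1 same-type → satisfied — stop here.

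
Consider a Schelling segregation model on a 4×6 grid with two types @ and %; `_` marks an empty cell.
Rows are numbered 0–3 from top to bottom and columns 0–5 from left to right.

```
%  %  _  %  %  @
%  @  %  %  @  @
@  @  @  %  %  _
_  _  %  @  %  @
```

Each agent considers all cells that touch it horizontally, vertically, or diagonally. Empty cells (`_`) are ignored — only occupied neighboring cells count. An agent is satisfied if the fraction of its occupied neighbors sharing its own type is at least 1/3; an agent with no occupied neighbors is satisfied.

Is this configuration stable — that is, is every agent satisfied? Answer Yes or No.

No

Row 0: (0,0)% 2/3 ok · (0,1)% 3/4 ok · (0,3)% 3/4 ok · (0,4)% 2/5 ok · (0,5)@ 2/3 ok
Row 1: (1,0)% 2/5 ok · (1,1)@ 3/7 ok · (1,2)% 4/7 ok · (1,3)% 5/7 ok · (1,4)@ 2/7 unhappy · (1,5)@ 2/4 ok
Row 2: (2,0)@ 2/3 ok · (2,1)@ 3/6 ok · (2,2)@ 3/7 ok · (2,3)% 5/8 ok · (2,4)% 3/7 ok
Row 3: (3,2)% 1/4 unhappy · (3,3)@ 1/5 unhappy · (3,4)% 2/4 ok · (3,5)@ 0/2 unhappy
For instance (1,4) has only 2/7 same-type neighbors, below 1/3.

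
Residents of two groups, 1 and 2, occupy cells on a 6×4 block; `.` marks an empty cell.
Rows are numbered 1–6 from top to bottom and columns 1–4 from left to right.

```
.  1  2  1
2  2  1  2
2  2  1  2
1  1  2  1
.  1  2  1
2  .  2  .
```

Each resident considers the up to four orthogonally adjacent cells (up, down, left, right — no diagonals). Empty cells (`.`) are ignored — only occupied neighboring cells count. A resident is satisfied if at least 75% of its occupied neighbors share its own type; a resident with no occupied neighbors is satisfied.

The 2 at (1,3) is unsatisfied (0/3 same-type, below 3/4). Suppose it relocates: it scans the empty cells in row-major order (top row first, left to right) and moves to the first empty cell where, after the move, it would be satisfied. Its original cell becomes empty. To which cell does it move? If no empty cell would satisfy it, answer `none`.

none

Vacating (1,3). Empty cells in order:
  (1,1): 1/2 same-type → still unsatisfied.
  (5,1): 1/3 same-type → still unsatisfied.
  (6,2): 2/3 same-type → still unsatisfied.
  (6,4): 1/2 same-type → still unsatisfied.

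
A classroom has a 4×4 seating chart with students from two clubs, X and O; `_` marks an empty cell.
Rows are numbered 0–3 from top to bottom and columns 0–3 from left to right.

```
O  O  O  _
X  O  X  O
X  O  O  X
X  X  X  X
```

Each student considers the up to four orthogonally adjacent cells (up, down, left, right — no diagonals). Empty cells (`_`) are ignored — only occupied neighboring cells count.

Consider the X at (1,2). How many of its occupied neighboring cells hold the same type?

Occupied neighbors of (1,2): (0,2)=O, (2,2)=O, (1,1)=O, (1,3)=O.
Same type (X): 0 of 4.

0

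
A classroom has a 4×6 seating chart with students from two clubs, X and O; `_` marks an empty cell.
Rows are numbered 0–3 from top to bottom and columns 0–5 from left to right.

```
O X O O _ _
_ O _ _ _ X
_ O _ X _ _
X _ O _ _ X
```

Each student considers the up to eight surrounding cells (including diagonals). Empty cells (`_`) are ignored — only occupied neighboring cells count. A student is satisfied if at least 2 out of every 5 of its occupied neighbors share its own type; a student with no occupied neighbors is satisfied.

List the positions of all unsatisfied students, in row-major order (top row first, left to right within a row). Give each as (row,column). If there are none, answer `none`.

(0,1), (2,3), (3,0)

Row 0: (0,0)O 1/2 ok · (0,1)X 0/3 unhappy · (0,2)O 2/3 ok · (0,3)O 1/1 ok
Row 1: (1,1)O 3/4 ok · (1,5)X 0/0 ok
Row 2: (2,1)O 2/3 ok · (2,3)X 0/1 unhappy
Row 3: (3,0)X 0/1 unhappy · (3,2)O 1/2 ok · (3,5)X 0/0 ok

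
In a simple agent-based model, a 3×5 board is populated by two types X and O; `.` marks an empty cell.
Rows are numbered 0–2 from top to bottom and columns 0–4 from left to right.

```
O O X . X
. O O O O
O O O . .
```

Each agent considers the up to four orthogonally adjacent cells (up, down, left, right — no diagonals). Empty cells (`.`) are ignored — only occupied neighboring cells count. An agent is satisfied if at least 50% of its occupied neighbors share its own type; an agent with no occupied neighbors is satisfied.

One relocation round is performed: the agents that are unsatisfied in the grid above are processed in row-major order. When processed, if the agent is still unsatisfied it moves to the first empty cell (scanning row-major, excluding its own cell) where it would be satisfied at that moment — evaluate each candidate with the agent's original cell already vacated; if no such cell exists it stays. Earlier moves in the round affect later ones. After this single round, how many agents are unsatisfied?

0

Initially unsatisfied (in order): (0,2), (0,4).
  (0,2) → (0,3).
  (0,4): now satisfied by earlier moves; stays.
Resulting grid:
O O . X X
. O O O O
O O O . .
All satisfied now.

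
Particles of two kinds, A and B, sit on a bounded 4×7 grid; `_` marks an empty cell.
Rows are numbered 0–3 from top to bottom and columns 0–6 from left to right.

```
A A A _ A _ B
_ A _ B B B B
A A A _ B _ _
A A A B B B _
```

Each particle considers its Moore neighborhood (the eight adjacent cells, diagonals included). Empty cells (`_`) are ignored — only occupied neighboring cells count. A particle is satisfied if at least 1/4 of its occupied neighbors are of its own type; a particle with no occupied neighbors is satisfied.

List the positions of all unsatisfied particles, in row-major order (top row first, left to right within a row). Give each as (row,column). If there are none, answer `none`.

(0,4)

(0,0)A 2/2 satisfied
(0,1)A 3/3 satisfied
(0,2)A 2/3 satisfied
(0,4)A 0/3 not
(0,6)B 2/2 satisfied
(1,1)A 6/6 satisfied
(1,3)B 2/5 satisfied
(1,4)B 3/4 satisfied
(1,5)B 4/5 satisfied
(1,6)B 2/2 satisfied
(2,0)A 4/4 satisfied
(2,1)A 6/6 satisfied
(2,2)A 4/6 satisfied
(2,4)B 6/6 satisfied
(3,0)A 3/3 satisfied
(3,1)A 5/5 satisfied
(3,2)A 3/4 satisfied
(3,3)B 2/4 satisfied
(3,4)B 3/3 satisfied
(3,5)B 2/2 satisfied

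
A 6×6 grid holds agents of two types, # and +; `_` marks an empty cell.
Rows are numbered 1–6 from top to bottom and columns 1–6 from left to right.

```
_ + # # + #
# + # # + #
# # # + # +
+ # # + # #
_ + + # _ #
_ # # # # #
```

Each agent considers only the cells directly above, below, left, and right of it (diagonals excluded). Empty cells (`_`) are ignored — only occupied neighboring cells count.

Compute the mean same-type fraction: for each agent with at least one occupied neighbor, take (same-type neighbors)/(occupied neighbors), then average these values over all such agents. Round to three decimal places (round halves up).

(1,2)+ 1/2
(1,3)# 2/3
(1,4)# 2/3
(1,5)+ 1/3
(1,6)# 1/2
(2,1)# 1/2
(2,2)+ 1/4
(2,3)# 3/4
(2,4)# 2/4
(2,5)+ 1/4
(2,6)# 1/3
(3,1)# 2/3
(3,2)# 3/4
(3,3)# 3/4
(3,4)+ 1/4
(3,5)# 1/4
(3,6)+ 0/3
(4,1)+ 0/2
(4,2)# 2/4
(4,3)# 2/4
(4,4)+ 1/4
(4,5)# 2/3
(4,6)# 2/3
(5,2)+ 1/3
(5,3)+ 1/4
(5,4)# 1/3
(5,6)# 2/2
(6,2)# 1/2
(6,3)# 2/3
(6,4)# 3/3
(6,5)# 2/2
(6,6)# 2/2
Sum over 32 agents: 1/2 + 2/3 + 2/3 + 1/3 + 1/2 + 1/2 + 1/4 + 3/4 + 2/4 + 1/4 + 1/3 + 2/3 + 3/4 + 3/4 + 1/4 + 1/4 + 0/3 + 0/2 + 2/4 + 2/4 + 1/4 + 2/3 + 2/3 + 1/3 + 1/4 + 1/3 + 2/2 + 1/2 + 2/3 + 3/3 + 2/2 + 2/2 = 199/12; mean = 199/12 ÷ 32 = 199/384 = 0.518229… → 0.518.

0.518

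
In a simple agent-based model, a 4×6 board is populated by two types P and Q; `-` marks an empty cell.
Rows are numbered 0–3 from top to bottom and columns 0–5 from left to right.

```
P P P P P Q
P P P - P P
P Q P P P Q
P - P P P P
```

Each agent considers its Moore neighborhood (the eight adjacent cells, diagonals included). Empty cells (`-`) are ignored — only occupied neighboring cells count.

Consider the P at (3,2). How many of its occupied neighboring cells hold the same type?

3

Occupied neighbors of (3,2): (2,1)=Q, (2,2)=P, (2,3)=P, (3,3)=P.
Same type (P): 3 of 4.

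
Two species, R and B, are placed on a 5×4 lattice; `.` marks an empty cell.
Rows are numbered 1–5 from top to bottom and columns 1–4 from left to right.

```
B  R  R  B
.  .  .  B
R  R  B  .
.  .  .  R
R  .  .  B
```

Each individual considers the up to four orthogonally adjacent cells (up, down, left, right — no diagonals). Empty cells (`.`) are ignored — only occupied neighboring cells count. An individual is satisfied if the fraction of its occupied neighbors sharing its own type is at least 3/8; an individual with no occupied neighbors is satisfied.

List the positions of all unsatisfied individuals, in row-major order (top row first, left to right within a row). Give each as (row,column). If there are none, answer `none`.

Row 1: (1,1)B 0/1 not · (1,2)R 1/2 satisfied · (1,3)R 1/2 satisfied · (1,4)B 1/2 satisfied
Row 2: (2,4)B 1/1 satisfied
Row 3: (3,1)R 1/1 satisfied · (3,2)R 1/2 satisfied · (3,3)B 0/1 not
Row 4: (4,4)R 0/1 not
Row 5: (5,1)R 0/0 satisfied · (5,4)B 0/1 not

(1,1), (3,3), (4,4), (5,4)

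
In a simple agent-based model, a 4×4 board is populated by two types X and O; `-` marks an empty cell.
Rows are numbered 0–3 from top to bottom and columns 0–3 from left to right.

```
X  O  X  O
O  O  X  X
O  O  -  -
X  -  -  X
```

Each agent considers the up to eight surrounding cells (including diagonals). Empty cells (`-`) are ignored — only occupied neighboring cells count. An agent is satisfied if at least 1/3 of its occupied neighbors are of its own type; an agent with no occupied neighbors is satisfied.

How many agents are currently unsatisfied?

(0,0)X 0/3 ✗
(0,1)O 2/5 ✓
(0,2)X 2/5 ✓
(0,3)O 0/3 ✗
(1,0)O 4/5 ✓
(1,1)O 4/7 ✓
(1,2)X 2/6 ✓
(1,3)X 2/3 ✓
(2,0)O 3/4 ✓
(2,1)O 3/5 ✓
(3,0)X 0/2 ✗
(3,3)X 0/0 ✓
Unsatisfied: (0,0), (0,3), (3,0) — 3 in total.

3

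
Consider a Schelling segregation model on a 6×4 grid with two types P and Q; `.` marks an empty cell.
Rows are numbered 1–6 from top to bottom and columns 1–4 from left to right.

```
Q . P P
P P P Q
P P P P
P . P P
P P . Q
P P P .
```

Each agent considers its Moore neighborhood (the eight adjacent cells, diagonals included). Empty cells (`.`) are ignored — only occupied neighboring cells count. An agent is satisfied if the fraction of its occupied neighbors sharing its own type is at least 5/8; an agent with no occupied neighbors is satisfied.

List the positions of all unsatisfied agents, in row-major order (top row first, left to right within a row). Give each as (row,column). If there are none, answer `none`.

Row 1: (1,1)Q 0/2 not · (1,3)P 3/4 satisfied · (1,4)P 2/3 satisfied
Row 2: (2,1)P 3/4 satisfied · (2,2)P 6/7 satisfied · (2,3)P 6/7 satisfied · (2,4)Q 0/5 not
Row 3: (3,1)P 4/4 satisfied · (3,2)P 7/7 satisfied · (3,3)P 6/7 satisfied · (3,4)P 4/5 satisfied
Row 4: (4,1)P 4/4 satisfied · (4,3)P 5/6 satisfied · (4,4)P 3/4 satisfied
Row 5: (5,1)P 4/4 satisfied · (5,2)P 6/6 satisfied · (5,4)Q 0/3 not
Row 6: (6,1)P 3/3 satisfied · (6,2)P 4/4 satisfied · (6,3)P 2/3 satisfied

(1,1), (2,4), (5,4)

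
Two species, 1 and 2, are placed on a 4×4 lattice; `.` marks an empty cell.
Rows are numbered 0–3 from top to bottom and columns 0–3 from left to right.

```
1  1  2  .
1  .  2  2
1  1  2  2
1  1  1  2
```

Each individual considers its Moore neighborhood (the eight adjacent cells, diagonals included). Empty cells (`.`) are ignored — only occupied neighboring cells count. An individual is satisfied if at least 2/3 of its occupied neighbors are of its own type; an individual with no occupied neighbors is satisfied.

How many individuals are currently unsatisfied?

3

Row 0: (0,0)1 2/2 satisfied · (0,1)1 2/4 not · (0,2)2 2/3 satisfied
Row 1: (1,0)1 4/4 satisfied · (1,2)2 4/6 satisfied · (1,3)2 4/4 satisfied
Row 2: (2,0)1 4/4 satisfied · (2,1)1 5/7 satisfied · (2,2)2 4/7 not · (2,3)2 4/5 satisfied
Row 3: (3,0)1 3/3 satisfied · (3,1)1 4/5 satisfied · (3,2)1 2/5 not · (3,3)2 2/3 satisfied
Unsatisfied: (0,1), (2,2), (3,2) — 3 in total.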